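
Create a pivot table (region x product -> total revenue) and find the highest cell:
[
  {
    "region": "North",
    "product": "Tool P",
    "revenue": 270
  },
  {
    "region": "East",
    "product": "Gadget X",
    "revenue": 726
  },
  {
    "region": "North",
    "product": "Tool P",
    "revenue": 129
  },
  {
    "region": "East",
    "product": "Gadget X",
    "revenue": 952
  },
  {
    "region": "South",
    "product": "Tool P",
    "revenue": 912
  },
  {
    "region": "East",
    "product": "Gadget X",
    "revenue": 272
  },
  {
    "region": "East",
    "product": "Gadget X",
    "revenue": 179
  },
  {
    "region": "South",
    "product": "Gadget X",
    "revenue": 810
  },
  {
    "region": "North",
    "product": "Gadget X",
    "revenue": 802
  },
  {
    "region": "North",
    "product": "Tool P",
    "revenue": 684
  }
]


Pivot: region (rows) x product (columns) -> total revenue

     Gadget X      Tool P      
East          2129             0  
North          802          1083  
South          810           912  

Highest: East / Gadget X = $2129

East / Gadget X = $2129


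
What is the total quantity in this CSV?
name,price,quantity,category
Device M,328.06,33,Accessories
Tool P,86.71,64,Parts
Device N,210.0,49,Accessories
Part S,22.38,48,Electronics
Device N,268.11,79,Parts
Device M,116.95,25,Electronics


Computing total quantity:
Values: [33, 64, 49, 48, 79, 25]
Sum = 298

298


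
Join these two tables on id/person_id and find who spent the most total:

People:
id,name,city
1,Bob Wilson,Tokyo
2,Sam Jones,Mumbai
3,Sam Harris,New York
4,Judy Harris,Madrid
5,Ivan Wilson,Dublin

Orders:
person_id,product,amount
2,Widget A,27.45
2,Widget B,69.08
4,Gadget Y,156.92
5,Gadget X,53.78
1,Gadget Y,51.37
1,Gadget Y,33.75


Join on: people.id = orders.person_id

Joined rows:
  Sam Jones (Mumbai) bought Widget A for $27.45
  Sam Jones (Mumbai) bought Widget B for $69.08
  Judy Harris (Madrid) bought Gadget Y for $156.92
  Ivan Wilson (Dublin) bought Gadget X for $53.78
  Bob Wilson (Tokyo) bought Gadget Y for $51.37
  Bob Wilson (Tokyo) bought Gadget Y for $33.75

Total per person:
  Judy Harris: $156.92
  Sam Jones: $96.53
  Bob Wilson: $85.12
  Ivan Wilson: $53.78

Top spender: Judy Harris ($156.92)

Judy Harris ($156.92)


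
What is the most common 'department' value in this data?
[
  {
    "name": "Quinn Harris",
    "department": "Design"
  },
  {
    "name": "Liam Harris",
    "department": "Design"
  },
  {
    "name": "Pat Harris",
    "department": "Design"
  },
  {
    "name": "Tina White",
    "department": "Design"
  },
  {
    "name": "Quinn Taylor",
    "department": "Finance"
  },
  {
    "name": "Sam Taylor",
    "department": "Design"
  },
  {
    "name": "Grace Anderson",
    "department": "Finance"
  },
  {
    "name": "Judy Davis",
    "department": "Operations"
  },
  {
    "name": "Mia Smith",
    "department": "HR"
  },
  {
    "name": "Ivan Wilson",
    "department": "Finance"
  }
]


Counting 'department' values across 10 records:

  Design: 5 #####
  Finance: 3 ###
  Operations: 1 #
  HR: 1 #

Most common: Design (5 times)

Design (5 times)


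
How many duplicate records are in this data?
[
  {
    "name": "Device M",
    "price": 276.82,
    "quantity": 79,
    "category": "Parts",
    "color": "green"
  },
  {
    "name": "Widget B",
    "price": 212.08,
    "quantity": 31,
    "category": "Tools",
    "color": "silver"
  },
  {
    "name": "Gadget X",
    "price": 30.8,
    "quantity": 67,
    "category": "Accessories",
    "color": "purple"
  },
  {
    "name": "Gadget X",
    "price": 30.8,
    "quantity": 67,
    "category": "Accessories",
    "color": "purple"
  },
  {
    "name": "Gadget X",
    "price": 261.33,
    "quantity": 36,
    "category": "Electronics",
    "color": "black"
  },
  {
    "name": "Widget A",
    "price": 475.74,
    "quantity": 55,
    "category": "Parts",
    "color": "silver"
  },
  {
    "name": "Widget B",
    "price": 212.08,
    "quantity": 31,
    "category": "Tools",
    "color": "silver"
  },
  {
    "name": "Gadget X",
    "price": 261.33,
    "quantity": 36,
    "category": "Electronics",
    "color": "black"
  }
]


Checking 8 records for duplicates:

  Row 1: Device M ($276.82, qty 79)
  Row 2: Widget B ($212.08, qty 31)
  Row 3: Gadget X ($30.8, qty 67)
  Row 4: Gadget X ($30.8, qty 67) <-- DUPLICATE
  Row 5: Gadget X ($261.33, qty 36)
  Row 6: Widget A ($475.74, qty 55)
  Row 7: Widget B ($212.08, qty 31) <-- DUPLICATE
  Row 8: Gadget X ($261.33, qty 36) <-- DUPLICATE

Duplicates found: 3
Unique records: 5

3 duplicates, 5 unique


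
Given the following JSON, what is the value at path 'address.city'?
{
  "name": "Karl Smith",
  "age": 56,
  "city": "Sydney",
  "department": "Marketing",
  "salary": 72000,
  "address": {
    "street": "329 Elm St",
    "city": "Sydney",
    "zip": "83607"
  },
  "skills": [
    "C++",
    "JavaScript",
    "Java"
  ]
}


Query: address.city
Path: address -> city
Value: Sydney

Sydney


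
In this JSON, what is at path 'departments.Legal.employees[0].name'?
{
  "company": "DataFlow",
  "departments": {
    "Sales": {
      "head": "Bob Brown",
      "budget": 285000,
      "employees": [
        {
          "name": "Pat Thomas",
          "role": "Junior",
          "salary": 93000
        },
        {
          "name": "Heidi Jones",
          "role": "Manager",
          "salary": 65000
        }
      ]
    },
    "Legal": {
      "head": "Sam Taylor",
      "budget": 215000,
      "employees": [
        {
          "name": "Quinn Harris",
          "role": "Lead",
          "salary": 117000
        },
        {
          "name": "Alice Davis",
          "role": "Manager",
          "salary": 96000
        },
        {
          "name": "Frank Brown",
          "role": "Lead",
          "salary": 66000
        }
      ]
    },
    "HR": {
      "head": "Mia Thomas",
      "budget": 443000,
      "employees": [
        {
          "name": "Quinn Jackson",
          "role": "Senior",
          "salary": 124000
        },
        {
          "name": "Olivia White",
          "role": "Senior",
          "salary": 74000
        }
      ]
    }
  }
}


Path: departments.Legal.employees[0].name

Navigate:
  -> departments
  -> Legal
  -> employees[0].name = 'Quinn Harris'

Quinn Harris


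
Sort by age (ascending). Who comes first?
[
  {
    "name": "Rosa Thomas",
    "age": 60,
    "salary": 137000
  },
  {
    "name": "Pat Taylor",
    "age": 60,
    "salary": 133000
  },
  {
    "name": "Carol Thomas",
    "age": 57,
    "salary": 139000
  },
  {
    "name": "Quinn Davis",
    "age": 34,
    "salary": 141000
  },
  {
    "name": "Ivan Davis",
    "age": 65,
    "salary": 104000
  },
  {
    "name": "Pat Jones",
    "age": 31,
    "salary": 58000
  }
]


Sort by: age (ascending)

Sorted order:
  1. Pat Jones (age = 31)
  2. Quinn Davis (age = 34)
  3. Carol Thomas (age = 57)
  4. Rosa Thomas (age = 60)
  5. Pat Taylor (age = 60)
  6. Ivan Davis (age = 65)

First: Pat Jones

Pat Jones


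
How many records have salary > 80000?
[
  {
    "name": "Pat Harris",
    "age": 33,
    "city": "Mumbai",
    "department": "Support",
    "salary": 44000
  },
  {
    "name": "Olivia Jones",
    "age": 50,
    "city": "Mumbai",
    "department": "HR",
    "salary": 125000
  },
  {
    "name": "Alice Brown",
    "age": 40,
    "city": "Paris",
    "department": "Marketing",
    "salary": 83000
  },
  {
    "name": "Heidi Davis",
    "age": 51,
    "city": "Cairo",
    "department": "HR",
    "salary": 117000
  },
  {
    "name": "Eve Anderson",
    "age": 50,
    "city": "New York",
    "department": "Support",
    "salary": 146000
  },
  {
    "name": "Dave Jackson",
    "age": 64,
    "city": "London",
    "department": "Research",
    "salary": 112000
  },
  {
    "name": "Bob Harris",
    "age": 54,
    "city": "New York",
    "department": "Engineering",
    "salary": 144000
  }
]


Data: 7 records
Condition: salary > 80000

Checking each record:
  Pat Harris: 44000
  Olivia Jones: 125000 MATCH
  Alice Brown: 83000 MATCH
  Heidi Davis: 117000 MATCH
  Eve Anderson: 146000 MATCH
  Dave Jackson: 112000 MATCH
  Bob Harris: 144000 MATCH

Count: 6

6


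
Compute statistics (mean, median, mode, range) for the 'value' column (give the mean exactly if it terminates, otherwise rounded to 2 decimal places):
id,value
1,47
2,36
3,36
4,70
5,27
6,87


Data: [47, 36, 36, 70, 27, 87]
Count: 6
Sum: 303
Mean: 303/6 = 50.5
Sorted: [27, 36, 36, 47, 70, 87]
Median: 41.5
Mode: 36 (2 times)
Range: 87 - 27 = 60
Min: 27, Max: 87

mean=50.5, median=41.5, mode=36, range=60


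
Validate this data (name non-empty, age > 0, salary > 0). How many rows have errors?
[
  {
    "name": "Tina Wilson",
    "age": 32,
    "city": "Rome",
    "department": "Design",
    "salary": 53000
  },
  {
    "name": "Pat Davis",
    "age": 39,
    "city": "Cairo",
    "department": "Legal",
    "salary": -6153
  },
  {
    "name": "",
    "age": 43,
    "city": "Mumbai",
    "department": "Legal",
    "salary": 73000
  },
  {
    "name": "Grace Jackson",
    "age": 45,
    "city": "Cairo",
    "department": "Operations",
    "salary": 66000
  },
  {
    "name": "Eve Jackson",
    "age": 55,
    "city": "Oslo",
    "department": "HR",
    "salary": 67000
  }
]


Validating 5 records:
Rules: name non-empty, age > 0, salary > 0

  Row 1 (Tina Wilson): OK
  Row 2 (Pat Davis): negative salary: -6153
  Row 3 (???): empty name
  Row 4 (Grace Jackson): OK
  Row 5 (Eve Jackson): OK

Total errors: 2

2 errors


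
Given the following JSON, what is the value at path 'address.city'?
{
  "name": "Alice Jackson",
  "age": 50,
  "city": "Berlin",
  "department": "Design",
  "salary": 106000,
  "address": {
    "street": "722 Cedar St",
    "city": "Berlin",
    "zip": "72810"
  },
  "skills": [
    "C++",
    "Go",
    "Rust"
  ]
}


Query: address.city
Path: address -> city
Value: Berlin

Berlin


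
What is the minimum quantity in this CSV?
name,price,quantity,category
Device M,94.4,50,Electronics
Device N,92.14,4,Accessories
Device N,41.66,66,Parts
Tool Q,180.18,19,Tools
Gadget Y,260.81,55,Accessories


Computing minimum quantity:
Values: [50, 4, 66, 19, 55]
Min = 4

4


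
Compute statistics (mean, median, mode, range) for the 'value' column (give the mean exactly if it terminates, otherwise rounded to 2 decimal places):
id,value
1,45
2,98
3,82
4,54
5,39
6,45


Data: [45, 98, 82, 54, 39, 45]
Count: 6
Sum: 363
Mean: 363/6 = 60.5
Sorted: [39, 45, 45, 54, 82, 98]
Median: 49.5
Mode: 45 (2 times)
Range: 98 - 39 = 59
Min: 39, Max: 98

mean=60.5, median=49.5, mode=45, range=59


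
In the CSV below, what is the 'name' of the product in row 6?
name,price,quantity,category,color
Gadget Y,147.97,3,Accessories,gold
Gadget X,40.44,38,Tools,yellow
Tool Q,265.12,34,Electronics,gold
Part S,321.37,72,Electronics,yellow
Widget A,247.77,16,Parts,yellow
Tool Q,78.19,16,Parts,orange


Query: Row 6 ('Tool Q'), column 'name'
Value: Tool Q

Tool Q


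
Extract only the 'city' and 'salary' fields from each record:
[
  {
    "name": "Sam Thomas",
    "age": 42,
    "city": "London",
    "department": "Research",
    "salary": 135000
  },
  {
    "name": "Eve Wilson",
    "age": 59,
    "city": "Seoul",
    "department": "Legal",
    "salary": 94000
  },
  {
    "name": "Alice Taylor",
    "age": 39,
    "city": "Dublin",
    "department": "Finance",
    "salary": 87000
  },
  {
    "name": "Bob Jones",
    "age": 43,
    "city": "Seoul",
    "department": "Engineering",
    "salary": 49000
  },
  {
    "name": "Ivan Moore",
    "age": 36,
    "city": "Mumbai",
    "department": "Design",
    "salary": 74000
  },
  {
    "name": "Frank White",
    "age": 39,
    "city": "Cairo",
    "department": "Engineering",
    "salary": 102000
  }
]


Original: 6 records with fields: name, age, city, department, salary
Keep: ['city', 'salary']
Drop: ['name', 'age', 'department']
Result: 6 records, 2 fields each

[
  {
    "city": "London",
    "salary": 135000
  },
  {
    "city": "Seoul",
    "salary": 94000
  },
  {
    "city": "Dublin",
    "salary": 87000
  },
  {
    "city": "Seoul",
    "salary": 49000
  },
  {
    "city": "Mumbai",
    "salary": 74000
  },
  {
    "city": "Cairo",
    "salary": 102000
  }
]


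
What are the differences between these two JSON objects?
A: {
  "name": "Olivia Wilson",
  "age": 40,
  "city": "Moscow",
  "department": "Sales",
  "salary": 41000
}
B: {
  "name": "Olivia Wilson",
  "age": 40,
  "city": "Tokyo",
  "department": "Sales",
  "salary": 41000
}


Comparing each field (in key order):
  name: same
  age: same
  city: DIFFERENT
  department: same
  salary: same
Differences:
  city: Moscow -> Tokyo

1 field(s) changed

1 change: city


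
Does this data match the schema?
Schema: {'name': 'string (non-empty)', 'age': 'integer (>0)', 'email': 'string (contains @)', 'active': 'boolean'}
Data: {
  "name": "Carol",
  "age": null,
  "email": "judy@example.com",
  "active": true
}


Validating each field against schema:
  name: OK (non-empty string)
  age: FAIL (null is not an integer)
  email: OK (string with @)
  active: OK (boolean)

Result: INVALID (1 error: age)

INVALID (1 error: age)


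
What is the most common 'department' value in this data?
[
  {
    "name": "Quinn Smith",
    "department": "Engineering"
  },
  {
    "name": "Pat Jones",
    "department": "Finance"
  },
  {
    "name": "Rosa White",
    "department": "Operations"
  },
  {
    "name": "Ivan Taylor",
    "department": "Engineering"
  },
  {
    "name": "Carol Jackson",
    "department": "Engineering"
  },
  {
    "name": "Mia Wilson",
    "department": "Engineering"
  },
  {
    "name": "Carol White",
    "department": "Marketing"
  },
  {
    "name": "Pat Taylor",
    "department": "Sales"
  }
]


Counting 'department' values across 8 records:

  Engineering: 4 ####
  Finance: 1 #
  Operations: 1 #
  Marketing: 1 #
  Sales: 1 #

Most common: Engineering (4 times)

Engineering (4 times)


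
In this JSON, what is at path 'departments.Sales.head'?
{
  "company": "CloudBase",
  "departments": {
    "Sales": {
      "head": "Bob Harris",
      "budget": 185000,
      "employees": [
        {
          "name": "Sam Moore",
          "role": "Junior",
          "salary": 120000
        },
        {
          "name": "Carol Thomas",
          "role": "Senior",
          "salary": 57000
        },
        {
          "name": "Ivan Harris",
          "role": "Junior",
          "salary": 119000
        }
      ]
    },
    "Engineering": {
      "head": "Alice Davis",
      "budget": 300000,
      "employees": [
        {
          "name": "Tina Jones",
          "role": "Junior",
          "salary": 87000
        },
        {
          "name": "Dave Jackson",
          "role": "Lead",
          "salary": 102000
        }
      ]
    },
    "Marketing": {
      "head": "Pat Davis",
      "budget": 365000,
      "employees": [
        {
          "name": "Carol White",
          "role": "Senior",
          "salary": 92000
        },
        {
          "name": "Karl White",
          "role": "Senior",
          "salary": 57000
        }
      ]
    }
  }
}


Path: departments.Sales.head

Navigate:
  -> departments
  -> Sales
  -> head = 'Bob Harris'

Bob Harris


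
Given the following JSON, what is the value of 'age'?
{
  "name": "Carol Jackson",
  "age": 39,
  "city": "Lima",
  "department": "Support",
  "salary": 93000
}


Looking up field 'age'
Value: 39

39


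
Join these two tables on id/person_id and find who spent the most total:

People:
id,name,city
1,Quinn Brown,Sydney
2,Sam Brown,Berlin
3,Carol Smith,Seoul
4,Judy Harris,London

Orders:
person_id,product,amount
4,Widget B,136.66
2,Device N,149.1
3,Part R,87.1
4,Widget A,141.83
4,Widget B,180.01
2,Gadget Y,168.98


Join on: people.id = orders.person_id

Joined rows:
  Judy Harris (London) bought Widget B for $136.66
  Sam Brown (Berlin) bought Device N for $149.1
  Carol Smith (Seoul) bought Part R for $87.1
  Judy Harris (London) bought Widget A for $141.83
  Judy Harris (London) bought Widget B for $180.01
  Sam Brown (Berlin) bought Gadget Y for $168.98

Total per person:
  Judy Harris: $458.50
  Sam Brown: $318.08
  Carol Smith: $87.10

Top spender: Judy Harris ($458.50)

Judy Harris ($458.50)


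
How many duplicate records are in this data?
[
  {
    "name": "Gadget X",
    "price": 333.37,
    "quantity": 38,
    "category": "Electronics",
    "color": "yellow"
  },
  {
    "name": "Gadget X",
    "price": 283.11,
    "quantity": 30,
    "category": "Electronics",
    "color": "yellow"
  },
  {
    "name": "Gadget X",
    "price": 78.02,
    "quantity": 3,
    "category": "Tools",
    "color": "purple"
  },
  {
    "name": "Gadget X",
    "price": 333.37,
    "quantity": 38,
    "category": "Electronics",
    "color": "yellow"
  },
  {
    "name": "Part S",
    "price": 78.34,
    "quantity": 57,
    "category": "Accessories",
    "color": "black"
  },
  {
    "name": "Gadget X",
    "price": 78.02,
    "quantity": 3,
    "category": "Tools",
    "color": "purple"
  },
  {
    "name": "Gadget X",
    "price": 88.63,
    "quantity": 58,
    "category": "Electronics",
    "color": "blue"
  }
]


Checking 7 records for duplicates:

  Row 1: Gadget X ($333.37, qty 38)
  Row 2: Gadget X ($283.11, qty 30)
  Row 3: Gadget X ($78.02, qty 3)
  Row 4: Gadget X ($333.37, qty 38) <-- DUPLICATE
  Row 5: Part S ($78.34, qty 57)
  Row 6: Gadget X ($78.02, qty 3) <-- DUPLICATE
  Row 7: Gadget X ($88.63, qty 58)

Duplicates found: 2
Unique records: 5

2 duplicates, 5 unique


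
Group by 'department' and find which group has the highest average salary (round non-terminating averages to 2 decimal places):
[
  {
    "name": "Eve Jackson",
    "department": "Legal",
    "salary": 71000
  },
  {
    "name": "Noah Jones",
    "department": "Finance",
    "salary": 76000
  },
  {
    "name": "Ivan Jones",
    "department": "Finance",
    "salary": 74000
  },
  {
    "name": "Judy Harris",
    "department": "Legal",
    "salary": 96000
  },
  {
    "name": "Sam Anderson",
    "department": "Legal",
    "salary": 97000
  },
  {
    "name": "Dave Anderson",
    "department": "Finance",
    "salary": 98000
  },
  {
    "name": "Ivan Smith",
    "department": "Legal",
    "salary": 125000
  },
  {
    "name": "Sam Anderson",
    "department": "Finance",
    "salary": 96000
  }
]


Group by: department

Groups:
  Finance: 4 people, avg salary = 344000/4 = $86000
  Legal: 4 people, avg salary = 389000/4 = $97250

Highest average salary: Legal ($97250)

Legal ($97250)


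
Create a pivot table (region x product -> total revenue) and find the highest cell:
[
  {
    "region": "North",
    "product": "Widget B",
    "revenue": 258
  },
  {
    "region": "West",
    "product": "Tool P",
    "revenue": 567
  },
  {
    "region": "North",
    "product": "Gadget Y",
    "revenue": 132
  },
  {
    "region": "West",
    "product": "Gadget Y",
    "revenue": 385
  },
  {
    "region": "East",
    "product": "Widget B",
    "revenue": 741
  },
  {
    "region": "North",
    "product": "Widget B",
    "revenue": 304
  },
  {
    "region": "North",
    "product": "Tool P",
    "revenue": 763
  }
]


Pivot: region (rows) x product (columns) -> total revenue

     Gadget Y      Tool P        Widget B    
East             0             0           741  
North          132           763           562  
West           385           567             0  

Highest: North / Tool P = $763

North / Tool P = $763


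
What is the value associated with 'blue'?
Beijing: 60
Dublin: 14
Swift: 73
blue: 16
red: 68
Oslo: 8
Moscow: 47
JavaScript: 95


Looking up key 'blue'
Value: 16

16


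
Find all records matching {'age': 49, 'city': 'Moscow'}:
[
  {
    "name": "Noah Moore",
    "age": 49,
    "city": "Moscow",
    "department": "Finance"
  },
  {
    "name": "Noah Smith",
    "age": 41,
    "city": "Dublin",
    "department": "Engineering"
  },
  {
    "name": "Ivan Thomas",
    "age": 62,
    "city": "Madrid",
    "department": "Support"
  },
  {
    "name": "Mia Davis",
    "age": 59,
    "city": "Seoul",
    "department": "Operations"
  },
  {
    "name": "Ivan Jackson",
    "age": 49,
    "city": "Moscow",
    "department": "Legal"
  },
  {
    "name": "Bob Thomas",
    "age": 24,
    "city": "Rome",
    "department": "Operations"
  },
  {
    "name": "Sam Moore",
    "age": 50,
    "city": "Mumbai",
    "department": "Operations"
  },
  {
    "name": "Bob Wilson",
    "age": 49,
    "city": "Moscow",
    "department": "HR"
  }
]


Search criteria: {'age': 49, 'city': 'Moscow'}

Checking 8 records:
  Noah Moore: {age: 49, city: Moscow} <-- MATCH
  Noah Smith: {age: 41, city: Dublin}
  Ivan Thomas: {age: 62, city: Madrid}
  Mia Davis: {age: 59, city: Seoul}
  Ivan Jackson: {age: 49, city: Moscow} <-- MATCH
  Bob Thomas: {age: 24, city: Rome}
  Sam Moore: {age: 50, city: Mumbai}
  Bob Wilson: {age: 49, city: Moscow} <-- MATCH

Matches: ["Noah Moore", "Ivan Jackson", "Bob Wilson"]

["Noah Moore", "Ivan Jackson", "Bob Wilson"]


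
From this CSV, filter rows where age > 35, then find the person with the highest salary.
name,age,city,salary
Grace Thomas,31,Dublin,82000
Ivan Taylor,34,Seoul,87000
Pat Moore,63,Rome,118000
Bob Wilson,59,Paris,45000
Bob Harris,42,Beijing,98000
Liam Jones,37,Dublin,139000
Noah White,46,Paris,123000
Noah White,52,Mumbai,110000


Filter: age > 35
Sort by: salary (descending)

Filtered records (6):
  Liam Jones, age 37, salary $139000
  Noah White, age 46, salary $123000
  Pat Moore, age 63, salary $118000
  Noah White, age 52, salary $110000
  Bob Harris, age 42, salary $98000
  Bob Wilson, age 59, salary $45000

Highest salary: Liam Jones ($139000)

Liam Jones


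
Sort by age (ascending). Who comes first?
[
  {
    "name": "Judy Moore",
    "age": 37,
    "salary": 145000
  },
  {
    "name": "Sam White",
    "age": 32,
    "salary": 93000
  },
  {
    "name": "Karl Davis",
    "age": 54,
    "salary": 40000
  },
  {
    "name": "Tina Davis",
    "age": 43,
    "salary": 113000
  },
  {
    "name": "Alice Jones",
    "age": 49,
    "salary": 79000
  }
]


Sort by: age (ascending)

Sorted order:
  1. Sam White (age = 32)
  2. Judy Moore (age = 37)
  3. Tina Davis (age = 43)
  4. Alice Jones (age = 49)
  5. Karl Davis (age = 54)

First: Sam White

Sam White


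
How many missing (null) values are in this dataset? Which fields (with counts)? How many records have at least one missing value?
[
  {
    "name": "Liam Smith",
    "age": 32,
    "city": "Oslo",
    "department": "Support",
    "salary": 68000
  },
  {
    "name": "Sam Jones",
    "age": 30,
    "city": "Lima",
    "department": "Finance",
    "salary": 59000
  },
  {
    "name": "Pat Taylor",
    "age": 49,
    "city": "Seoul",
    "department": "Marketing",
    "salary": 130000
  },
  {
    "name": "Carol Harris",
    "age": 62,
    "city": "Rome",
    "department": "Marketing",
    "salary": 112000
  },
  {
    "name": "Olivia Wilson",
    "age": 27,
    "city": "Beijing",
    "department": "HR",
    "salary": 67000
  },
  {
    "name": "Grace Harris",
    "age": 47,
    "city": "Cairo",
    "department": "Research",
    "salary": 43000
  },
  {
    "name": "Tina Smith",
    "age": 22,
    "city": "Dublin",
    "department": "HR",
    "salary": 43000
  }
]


Checking for missing (null) values in 7 records:

  Liam Smith: complete
  Sam Jones: complete
  Pat Taylor: complete
  Carol Harris: complete
  Olivia Wilson: complete
  Grace Harris: complete
  Tina Smith: complete

Per field:
  name: 0 missing
  age: 0 missing
  city: 0 missing
  department: 0 missing
  salary: 0 missing

Total missing values: 0
Records with any missing: 0

0 missing values (none); 0 incomplete records


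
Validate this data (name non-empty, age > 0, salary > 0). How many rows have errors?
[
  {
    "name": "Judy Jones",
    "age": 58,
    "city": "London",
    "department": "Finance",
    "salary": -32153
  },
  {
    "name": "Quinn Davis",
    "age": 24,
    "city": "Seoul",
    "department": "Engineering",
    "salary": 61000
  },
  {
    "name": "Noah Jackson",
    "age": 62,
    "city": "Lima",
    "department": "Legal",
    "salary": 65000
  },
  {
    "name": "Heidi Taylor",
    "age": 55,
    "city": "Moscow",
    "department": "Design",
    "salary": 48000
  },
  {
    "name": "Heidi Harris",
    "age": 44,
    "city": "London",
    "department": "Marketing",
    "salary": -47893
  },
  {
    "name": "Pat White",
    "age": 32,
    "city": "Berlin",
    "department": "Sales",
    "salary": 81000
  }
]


Validating 6 records:
Rules: name non-empty, age > 0, salary > 0

  Row 1 (Judy Jones): negative salary: -32153
  Row 2 (Quinn Davis): OK
  Row 3 (Noah Jackson): OK
  Row 4 (Heidi Taylor): OK
  Row 5 (Heidi Harris): negative salary: -47893
  Row 6 (Pat White): OK

Total errors: 2

2 errors


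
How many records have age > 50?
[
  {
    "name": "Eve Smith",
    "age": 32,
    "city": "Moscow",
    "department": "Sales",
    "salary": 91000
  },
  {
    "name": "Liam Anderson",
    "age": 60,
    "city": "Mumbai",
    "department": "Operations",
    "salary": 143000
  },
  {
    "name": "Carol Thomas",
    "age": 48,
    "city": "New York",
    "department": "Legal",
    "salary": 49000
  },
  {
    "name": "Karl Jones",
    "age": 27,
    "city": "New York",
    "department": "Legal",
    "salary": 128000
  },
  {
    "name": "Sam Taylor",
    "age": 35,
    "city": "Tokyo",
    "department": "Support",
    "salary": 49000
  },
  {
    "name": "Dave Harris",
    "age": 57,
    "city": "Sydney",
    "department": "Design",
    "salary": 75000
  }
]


Data: 6 records
Condition: age > 50

Checking each record:
  Eve Smith: 32
  Liam Anderson: 60 MATCH
  Carol Thomas: 48
  Karl Jones: 27
  Sam Taylor: 35
  Dave Harris: 57 MATCH

Count: 2

2


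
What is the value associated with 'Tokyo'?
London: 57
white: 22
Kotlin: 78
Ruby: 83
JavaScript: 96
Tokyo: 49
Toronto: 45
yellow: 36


Looking up key 'Tokyo'
Value: 49

49


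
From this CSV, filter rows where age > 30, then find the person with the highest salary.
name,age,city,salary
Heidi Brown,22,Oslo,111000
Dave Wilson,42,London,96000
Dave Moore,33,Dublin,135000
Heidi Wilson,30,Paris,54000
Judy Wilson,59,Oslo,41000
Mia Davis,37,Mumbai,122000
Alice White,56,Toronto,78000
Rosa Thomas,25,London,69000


Filter: age > 30
Sort by: salary (descending)

Filtered records (5):
  Dave Moore, age 33, salary $135000
  Mia Davis, age 37, salary $122000
  Dave Wilson, age 42, salary $96000
  Alice White, age 56, salary $78000
  Judy Wilson, age 59, salary $41000

Highest salary: Dave Moore ($135000)

Dave Moore


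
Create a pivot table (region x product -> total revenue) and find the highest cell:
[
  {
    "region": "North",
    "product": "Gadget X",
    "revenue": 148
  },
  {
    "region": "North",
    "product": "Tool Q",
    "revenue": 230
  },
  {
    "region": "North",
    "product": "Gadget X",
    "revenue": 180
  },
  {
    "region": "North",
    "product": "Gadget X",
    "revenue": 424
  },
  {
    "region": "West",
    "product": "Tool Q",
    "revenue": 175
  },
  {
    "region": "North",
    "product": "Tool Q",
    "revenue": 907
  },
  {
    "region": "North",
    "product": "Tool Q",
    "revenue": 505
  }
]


Pivot: region (rows) x product (columns) -> total revenue

     Gadget X      Tool Q      
North          752          1642  
West             0           175  

Highest: North / Tool Q = $1642

North / Tool Q = $1642


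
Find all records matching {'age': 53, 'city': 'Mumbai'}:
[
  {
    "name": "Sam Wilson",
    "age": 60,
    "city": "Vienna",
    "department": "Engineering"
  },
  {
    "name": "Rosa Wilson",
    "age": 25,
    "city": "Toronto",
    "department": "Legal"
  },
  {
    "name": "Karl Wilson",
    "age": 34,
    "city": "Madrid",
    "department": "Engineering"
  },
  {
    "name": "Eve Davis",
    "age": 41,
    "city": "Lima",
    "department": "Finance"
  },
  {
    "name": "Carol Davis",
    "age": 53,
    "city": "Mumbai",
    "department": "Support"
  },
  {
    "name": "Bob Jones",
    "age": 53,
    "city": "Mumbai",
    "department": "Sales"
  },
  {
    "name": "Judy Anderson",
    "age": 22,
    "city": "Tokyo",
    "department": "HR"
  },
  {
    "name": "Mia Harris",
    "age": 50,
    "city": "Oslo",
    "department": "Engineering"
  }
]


Search criteria: {'age': 53, 'city': 'Mumbai'}

Checking 8 records:
  Sam Wilson: {age: 60, city: Vienna}
  Rosa Wilson: {age: 25, city: Toronto}
  Karl Wilson: {age: 34, city: Madrid}
  Eve Davis: {age: 41, city: Lima}
  Carol Davis: {age: 53, city: Mumbai} <-- MATCH
  Bob Jones: {age: 53, city: Mumbai} <-- MATCH
  Judy Anderson: {age: 22, city: Tokyo}
  Mia Harris: {age: 50, city: Oslo}

Matches: ["Carol Davis", "Bob Jones"]

["Carol Davis", "Bob Jones"]


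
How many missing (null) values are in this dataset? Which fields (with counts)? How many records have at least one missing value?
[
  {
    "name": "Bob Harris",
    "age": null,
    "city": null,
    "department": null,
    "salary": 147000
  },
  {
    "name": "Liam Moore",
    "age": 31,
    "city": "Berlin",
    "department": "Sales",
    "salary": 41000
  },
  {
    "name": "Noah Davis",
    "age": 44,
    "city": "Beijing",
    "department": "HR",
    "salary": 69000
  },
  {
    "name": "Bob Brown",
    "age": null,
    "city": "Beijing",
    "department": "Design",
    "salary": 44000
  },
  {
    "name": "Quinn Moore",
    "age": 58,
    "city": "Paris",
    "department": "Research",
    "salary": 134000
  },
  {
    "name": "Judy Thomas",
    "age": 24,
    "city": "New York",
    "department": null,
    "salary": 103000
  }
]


Checking for missing (null) values in 6 records:

  Bob Harris: age, city, department
  Liam Moore: complete
  Noah Davis: complete
  Bob Brown: age
  Quinn Moore: complete
  Judy Thomas: department

Per field:
  name: 0 missing
  age: 2 missing
  city: 1 missing
  department: 2 missing
  salary: 0 missing

Total missing values: 5
Records with any missing: 3

5 missing values (age: 2, city: 1, department: 2); 3 incomplete records


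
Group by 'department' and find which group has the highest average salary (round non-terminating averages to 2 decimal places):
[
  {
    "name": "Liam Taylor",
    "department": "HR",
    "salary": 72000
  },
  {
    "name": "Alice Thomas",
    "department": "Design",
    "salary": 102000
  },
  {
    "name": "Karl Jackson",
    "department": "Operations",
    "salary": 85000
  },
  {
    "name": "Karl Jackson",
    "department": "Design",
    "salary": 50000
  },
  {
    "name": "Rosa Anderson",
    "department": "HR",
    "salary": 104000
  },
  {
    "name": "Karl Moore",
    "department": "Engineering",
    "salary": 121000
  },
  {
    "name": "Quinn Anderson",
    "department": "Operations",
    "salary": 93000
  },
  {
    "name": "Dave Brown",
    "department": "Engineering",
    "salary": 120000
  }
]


Group by: department

Groups:
  Design: 2 people, avg salary = 152000/2 = $76000
  Engineering: 2 people, avg salary = 241000/2 = $120500
  HR: 2 people, avg salary = 176000/2 = $88000
  Operations: 2 people, avg salary = 178000/2 = $89000

Highest average salary: Engineering ($120500)

Engineering ($120500)


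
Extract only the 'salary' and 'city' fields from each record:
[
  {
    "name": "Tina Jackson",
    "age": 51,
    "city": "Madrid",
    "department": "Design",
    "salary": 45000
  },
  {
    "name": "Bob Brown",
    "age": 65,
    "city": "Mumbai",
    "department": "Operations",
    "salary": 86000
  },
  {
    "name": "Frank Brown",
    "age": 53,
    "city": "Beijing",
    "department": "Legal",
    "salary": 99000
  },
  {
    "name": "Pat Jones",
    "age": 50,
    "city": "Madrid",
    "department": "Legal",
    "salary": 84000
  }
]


Original: 4 records with fields: name, age, city, department, salary
Keep: ['salary', 'city']
Drop: ['name', 'age', 'department']
Result: 4 records, 2 fields each

[
  {
    "salary": 45000,
    "city": "Madrid"
  },
  {
    "salary": 86000,
    "city": "Mumbai"
  },
  {
    "salary": 99000,
    "city": "Beijing"
  },
  {
    "salary": 84000,
    "city": "Madrid"
  }
]


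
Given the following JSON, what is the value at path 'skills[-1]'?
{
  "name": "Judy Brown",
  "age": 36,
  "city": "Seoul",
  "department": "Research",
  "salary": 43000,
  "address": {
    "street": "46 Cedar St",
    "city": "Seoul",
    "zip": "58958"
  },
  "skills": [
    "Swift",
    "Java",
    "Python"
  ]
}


Query: skills[-1]
Path: skills -> last element
Value: Python

Python


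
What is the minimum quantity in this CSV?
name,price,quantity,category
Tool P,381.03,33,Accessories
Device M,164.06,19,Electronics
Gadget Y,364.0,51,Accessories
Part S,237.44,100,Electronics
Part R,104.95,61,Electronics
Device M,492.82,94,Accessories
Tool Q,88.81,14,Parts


Computing minimum quantity:
Values: [33, 19, 51, 100, 61, 94, 14]
Min = 14

14


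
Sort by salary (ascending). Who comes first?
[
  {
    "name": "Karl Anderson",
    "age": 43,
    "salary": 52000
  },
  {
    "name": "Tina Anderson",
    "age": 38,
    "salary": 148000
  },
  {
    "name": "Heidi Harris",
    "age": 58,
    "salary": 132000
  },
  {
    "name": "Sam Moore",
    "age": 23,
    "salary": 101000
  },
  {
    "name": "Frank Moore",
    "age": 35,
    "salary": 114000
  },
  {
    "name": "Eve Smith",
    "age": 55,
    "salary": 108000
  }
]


Sort by: salary (ascending)

Sorted order:
  1. Karl Anderson (salary = 52000)
  2. Sam Moore (salary = 101000)
  3. Eve Smith (salary = 108000)
  4. Frank Moore (salary = 114000)
  5. Heidi Harris (salary = 132000)
  6. Tina Anderson (salary = 148000)

First: Karl Anderson

Karl Anderson


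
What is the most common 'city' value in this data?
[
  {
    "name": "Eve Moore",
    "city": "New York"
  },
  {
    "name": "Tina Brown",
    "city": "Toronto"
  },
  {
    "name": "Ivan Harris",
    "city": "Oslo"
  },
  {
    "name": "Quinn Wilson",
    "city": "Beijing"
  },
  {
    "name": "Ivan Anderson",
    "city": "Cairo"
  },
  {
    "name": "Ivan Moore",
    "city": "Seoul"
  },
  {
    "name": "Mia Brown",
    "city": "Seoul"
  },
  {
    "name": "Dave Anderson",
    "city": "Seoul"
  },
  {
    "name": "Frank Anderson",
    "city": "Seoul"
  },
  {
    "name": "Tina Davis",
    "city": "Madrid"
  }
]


Counting 'city' values across 10 records:

  Seoul: 4 ####
  New York: 1 #
  Toronto: 1 #
  Oslo: 1 #
  Beijing: 1 #
  Cairo: 1 #
  Madrid: 1 #

Most common: Seoul (4 times)

Seoul (4 times)


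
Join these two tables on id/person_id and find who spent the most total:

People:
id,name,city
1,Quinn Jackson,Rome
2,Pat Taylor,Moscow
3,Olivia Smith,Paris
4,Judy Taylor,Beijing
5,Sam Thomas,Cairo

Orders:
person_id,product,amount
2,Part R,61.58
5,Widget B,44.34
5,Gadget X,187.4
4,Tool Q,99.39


Join on: people.id = orders.person_id

Joined rows:
  Pat Taylor (Moscow) bought Part R for $61.58
  Sam Thomas (Cairo) bought Widget B for $44.34
  Sam Thomas (Cairo) bought Gadget X for $187.4
  Judy Taylor (Beijing) bought Tool Q for $99.39

Total per person:
  Sam Thomas: $231.74
  Judy Taylor: $99.39
  Pat Taylor: $61.58

Top spender: Sam Thomas ($231.74)

Sam Thomas ($231.74)


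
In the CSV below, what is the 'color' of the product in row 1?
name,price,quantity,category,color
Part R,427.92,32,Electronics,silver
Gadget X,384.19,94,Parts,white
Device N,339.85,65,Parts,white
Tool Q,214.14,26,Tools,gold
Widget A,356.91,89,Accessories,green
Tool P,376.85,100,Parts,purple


Query: Row 1 ('Part R'), column 'color'
Value: silver

silver


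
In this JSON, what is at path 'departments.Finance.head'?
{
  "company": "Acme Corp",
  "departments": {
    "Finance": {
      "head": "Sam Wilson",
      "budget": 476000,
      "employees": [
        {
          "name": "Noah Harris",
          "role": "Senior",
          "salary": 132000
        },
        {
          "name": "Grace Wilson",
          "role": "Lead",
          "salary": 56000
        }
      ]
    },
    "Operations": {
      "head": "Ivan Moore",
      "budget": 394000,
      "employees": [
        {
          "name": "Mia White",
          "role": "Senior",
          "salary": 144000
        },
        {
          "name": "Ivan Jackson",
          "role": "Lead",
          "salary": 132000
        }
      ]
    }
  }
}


Path: departments.Finance.head

Navigate:
  -> departments
  -> Finance
  -> head = 'Sam Wilson'

Sam Wilson


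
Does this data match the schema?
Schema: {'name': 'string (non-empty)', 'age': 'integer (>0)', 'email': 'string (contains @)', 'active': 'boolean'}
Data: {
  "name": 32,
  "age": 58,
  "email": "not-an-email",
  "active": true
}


Validating each field against schema:
  name: FAIL (32 is not a string)
  age: OK (positive integer)
  email: FAIL ("not-an-email" does not contain @)
  active: OK (boolean)

Result: INVALID (2 errors: name, email)

INVALID (2 errors: name, email)


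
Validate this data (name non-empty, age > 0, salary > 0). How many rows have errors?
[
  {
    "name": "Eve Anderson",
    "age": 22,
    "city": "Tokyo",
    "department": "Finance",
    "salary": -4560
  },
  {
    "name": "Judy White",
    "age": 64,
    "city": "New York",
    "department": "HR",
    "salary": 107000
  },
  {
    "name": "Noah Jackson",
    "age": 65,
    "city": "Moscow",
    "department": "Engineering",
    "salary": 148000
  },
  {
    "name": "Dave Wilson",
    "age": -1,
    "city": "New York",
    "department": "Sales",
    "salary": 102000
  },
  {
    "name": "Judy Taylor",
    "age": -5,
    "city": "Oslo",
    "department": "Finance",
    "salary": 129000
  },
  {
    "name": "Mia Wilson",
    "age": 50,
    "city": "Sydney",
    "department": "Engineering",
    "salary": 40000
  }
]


Validating 6 records:
Rules: name non-empty, age > 0, salary > 0

  Row 1 (Eve Anderson): negative salary: -4560
  Row 2 (Judy White): OK
  Row 3 (Noah Jackson): OK
  Row 4 (Dave Wilson): negative age: -1
  Row 5 (Judy Taylor): negative age: -5
  Row 6 (Mia Wilson): OK

Total errors: 3

3 errors


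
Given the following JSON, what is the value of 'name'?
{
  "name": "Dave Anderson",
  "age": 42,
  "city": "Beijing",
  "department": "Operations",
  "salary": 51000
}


Looking up field 'name'
Value: Dave Anderson

Dave Anderson


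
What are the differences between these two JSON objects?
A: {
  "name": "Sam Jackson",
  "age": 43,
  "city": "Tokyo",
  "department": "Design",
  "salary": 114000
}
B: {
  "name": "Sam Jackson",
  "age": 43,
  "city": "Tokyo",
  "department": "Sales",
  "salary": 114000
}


Comparing each field (in key order):
  name: same
  age: same
  city: same
  department: DIFFERENT
  salary: same
Differences:
  department: Design -> Sales

1 field(s) changed

1 change: department


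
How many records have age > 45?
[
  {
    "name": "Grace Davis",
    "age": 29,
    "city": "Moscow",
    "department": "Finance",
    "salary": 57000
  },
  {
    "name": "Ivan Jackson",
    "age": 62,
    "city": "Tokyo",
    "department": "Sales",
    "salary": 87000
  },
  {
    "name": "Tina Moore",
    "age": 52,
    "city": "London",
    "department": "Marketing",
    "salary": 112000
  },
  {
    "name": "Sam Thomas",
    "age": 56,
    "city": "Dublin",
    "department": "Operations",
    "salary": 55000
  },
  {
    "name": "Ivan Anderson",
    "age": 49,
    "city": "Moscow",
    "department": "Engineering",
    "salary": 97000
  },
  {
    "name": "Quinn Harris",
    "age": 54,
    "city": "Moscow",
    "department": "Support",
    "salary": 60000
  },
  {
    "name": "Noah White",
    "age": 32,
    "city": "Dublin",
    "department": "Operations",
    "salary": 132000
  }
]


Data: 7 records
Condition: age > 45

Checking each record:
  Grace Davis: 29
  Ivan Jackson: 62 MATCH
  Tina Moore: 52 MATCH
  Sam Thomas: 56 MATCH
  Ivan Anderson: 49 MATCH
  Quinn Harris: 54 MATCH
  Noah White: 32

Count: 5

5


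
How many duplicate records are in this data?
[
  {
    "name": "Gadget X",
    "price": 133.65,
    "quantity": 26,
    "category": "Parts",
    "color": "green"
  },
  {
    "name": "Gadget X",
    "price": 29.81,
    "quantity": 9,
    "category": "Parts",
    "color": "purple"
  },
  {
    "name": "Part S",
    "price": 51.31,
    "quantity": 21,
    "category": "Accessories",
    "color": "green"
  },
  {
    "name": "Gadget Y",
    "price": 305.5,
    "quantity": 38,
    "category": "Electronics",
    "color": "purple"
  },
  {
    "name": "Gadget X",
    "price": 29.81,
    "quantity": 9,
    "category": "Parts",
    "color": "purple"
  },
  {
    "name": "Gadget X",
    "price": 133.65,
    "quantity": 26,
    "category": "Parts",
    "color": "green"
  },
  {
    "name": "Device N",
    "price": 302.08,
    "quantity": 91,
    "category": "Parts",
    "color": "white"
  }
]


Checking 7 records for duplicates:

  Row 1: Gadget X ($133.65, qty 26)
  Row 2: Gadget X ($29.81, qty 9)
  Row 3: Part S ($51.31, qty 21)
  Row 4: Gadget Y ($305.5, qty 38)
  Row 5: Gadget X ($29.81, qty 9) <-- DUPLICATE
  Row 6: Gadget X ($133.65, qty 26) <-- DUPLICATE
  Row 7: Device N ($302.08, qty 91)

Duplicates found: 2
Unique records: 5

2 duplicates, 5 unique
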